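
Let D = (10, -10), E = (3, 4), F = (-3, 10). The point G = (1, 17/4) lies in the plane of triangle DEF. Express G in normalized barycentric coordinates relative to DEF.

(1/4, 1/8, 5/8)

Signed area of the reference triangle: [DEF] = ½·(10·(4−10) + 3·(10−(-10)) + (-3)·(-10−4)) = ½·(-60 + 60 + 42) = 21.
[GEF] = ½·(1·(4−10) + 3·(10−(17/4)) + (-3)·(17/4−4)) = ½·(-6 + 69/4 − 3/4) = 21/4, so the D-coordinate is (21/4)/21 = 1/4.
[DGF] = ½·(10·(17/4−10) + 1·(10−(-10)) + (-3)·(-10−(17/4))) = ½·(-115/2 + 20 + 171/4) = 21/8, so the E-coordinate is 1/8.
[DEG] = ½·(10·(4−(17/4)) + 3·(17/4−(-10)) + 1·(-10−4)) = ½·(-5/2 + 171/4 − 14) = 105/8, so the F-coordinate is 5/8.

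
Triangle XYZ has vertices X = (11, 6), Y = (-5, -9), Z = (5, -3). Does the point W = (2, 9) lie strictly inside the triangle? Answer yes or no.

Barycentric coordinates of W: (23/9, 11/6, -61/18).
The three coordinates are positive, positive, negative; a point is interior exactly when all three are positive.

no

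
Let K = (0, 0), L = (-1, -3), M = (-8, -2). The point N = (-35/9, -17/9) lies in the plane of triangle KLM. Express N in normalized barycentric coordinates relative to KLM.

Signed area of the reference triangle: [KLM] = ½·(0·(-3−(-2)) + (-1)·(-2−0) + (-8)·(0−(-3))) = ½·(0 + 2 − 24) = -11.
[NLM] = ½·((-35/9)·(-3−(-2)) + (-1)·(-2−(-17/9)) + (-8)·(-17/9−(-3))) = ½·(35/9 + 1/9 − 80/9) = -22/9, so the K-coordinate is (-22/9)/(-11) = 2/9.
[KNM] = ½·(0·(-17/9−(-2)) + (-35/9)·(-2−0) + (-8)·(0−(-17/9))) = ½·(0 + 70/9 − 136/9) = -11/3, so the L-coordinate is 1/3.
[KLN] = ½·(0·(-3−(-17/9)) + (-1)·(-17/9−0) + (-35/9)·(0−(-3))) = ½·(0 + 17/9 − 35/3) = -44/9, so the M-coordinate is 4/9.
Check: 2/9 + 1/3 + 4/9 = 1.

(2/9, 1/3, 4/9)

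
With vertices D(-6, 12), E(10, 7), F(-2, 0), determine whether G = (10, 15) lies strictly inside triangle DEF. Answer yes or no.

Barycentric coordinates of G: (24/43, 51/43, -32/43).
The three coordinates are positive, positive, negative; a point is interior exactly when all three are positive.

no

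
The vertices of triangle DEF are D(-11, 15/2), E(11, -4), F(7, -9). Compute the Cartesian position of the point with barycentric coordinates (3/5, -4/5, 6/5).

G = (3/5)·D + (-4/5)·E + (6/5)·F.
x-coordinate: (3/5)·(-11) + (-4/5)·11 + (6/5)·7 = -7.
y-coordinate: (3/5)·(15/2) + (-4/5)·(-4) + (6/5)·(-9) = -31/10.

(-7, -31/10)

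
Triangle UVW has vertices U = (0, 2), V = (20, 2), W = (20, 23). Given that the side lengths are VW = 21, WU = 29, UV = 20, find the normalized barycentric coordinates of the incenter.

The incenter has barycentric coordinates proportional to the opposite side lengths: (21 : 29 : 20).
Normalizing by 21+29+20 = 70 gives (3/10, 29/70, 2/7).

(3/10, 29/70, 2/7)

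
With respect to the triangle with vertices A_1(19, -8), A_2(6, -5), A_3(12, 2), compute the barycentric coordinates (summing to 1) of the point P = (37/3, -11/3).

(1/3, 1/3, 1/3)

Signed area of the reference triangle: [A_1A_2A_3] = ½·(19·(-5−2) + 6·(2−(-8)) + 12·(-8−(-5))) = ½·(-133 + 60 − 36) = -109/2.
[PA_2A_3] = ½·((37/3)·(-5−2) + 6·(2−(-11/3)) + 12·(-11/3−(-5))) = ½·(-259/3 + 34 + 16) = -109/6, so the A_1-coordinate is (-109/6)/(-109/2) = 1/3.
[A_1PA_3] = ½·(19·(-11/3−2) + (37/3)·(2−(-8)) + 12·(-8−(-11/3))) = ½·(-323/3 + 370/3 − 52) = -109/6, so the A_2-coordinate is 1/3.
[A_1A_2P] = ½·(19·(-5−(-11/3)) + 6·(-11/3−(-8)) + (37/3)·(-8−(-5))) = ½·(-76/3 + 26 − 37) = -109/6, so the A_3-coordinate is 1/3.
Check: 1/3 + 1/3 + 1/3 = 1.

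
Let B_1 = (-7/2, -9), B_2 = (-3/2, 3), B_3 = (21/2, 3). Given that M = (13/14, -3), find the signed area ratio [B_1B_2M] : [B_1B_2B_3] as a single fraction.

2/7

[B_1B_2B_3] = ½·((-7/2)·(3−3) + (-3/2)·(3−(-9)) + (21/2)·(-9−3)) = ½·(0 − 18 − 126) = -72.
[B_1B_2M] = ½·((-7/2)·(3−(-3)) + (-3/2)·(-3−(-9)) + (13/14)·(-9−3)) = ½·(-21 − 9 − 78/7) = -144/7, so the ratio is (-144/7)/(-72) = 2/7.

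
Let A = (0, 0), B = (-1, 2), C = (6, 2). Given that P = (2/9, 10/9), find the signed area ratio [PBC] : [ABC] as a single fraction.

4/9

[ABC] = ½·(0·(2−2) + (-1)·(2−0) + 6·(0−2)) = ½·(0 − 2 − 12) = -7.
[PBC] = ½·((2/9)·(2−2) + (-1)·(2−(10/9)) + 6·(10/9−2)) = ½·(0 − 8/9 − 16/3) = -28/9, so the ratio is (-28/9)/(-7) = 4/9.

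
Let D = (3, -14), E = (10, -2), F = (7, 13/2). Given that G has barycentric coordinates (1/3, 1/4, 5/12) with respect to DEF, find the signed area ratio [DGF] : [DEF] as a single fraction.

1/4

The signed ratio [DGF]/[DEF] equals the barycentric coordinate of G at vertex E, which is 1/4.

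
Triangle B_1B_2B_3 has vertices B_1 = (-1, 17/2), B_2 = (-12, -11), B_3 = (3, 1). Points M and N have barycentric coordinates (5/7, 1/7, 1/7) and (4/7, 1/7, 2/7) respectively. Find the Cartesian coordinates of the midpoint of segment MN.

Barycentric coordinates of the midpoint are the average: (9/14, 1/7, 3/14).
Converting: (9/14)·B_1 + (1/7)·B_2 + (3/14)·B_3 = (-12/7, 115/28).

(-12/7, 115/28)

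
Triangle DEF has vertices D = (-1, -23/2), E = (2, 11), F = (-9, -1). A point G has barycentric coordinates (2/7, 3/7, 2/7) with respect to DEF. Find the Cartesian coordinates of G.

G = (2/7)·D + (3/7)·E + (2/7)·F.
x-coordinate: (2/7)·(-1) + (3/7)·2 + (2/7)·(-9) = -2.
y-coordinate: (2/7)·(-23/2) + (3/7)·11 + (2/7)·(-1) = 8/7.

(-2, 8/7)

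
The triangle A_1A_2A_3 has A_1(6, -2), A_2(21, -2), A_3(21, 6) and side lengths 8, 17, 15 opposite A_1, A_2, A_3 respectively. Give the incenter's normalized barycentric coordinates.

(1/5, 17/40, 3/8)

The incenter has barycentric coordinates proportional to the opposite side lengths: (8 : 17 : 15).
Normalizing by 8+17+15 = 40 gives (1/5, 17/40, 3/8).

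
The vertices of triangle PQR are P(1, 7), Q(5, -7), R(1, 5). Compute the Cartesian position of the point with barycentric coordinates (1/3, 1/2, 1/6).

(3, -1/3)

S = (1/3)·P + (1/2)·Q + (1/6)·R.
x-coordinate: (1/3)·1 + (1/2)·5 + (1/6)·1 = 3.
y-coordinate: (1/3)·7 + (1/2)·(-7) + (1/6)·5 = -1/3.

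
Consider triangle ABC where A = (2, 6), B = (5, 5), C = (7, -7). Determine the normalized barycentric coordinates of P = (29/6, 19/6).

Signed area of the reference triangle: [ABC] = ½·(2·(5−(-7)) + 5·(-7−6) + 7·(6−5)) = ½·(24 − 65 + 7) = -17.
[PBC] = ½·((29/6)·(5−(-7)) + 5·(-7−(19/6)) + 7·(19/6−5)) = ½·(58 − 305/6 − 77/6) = -17/6, so the A-coordinate is (-17/6)/(-17) = 1/6.
[APC] = ½·(2·(19/6−(-7)) + (29/6)·(-7−6) + 7·(6−(19/6))) = ½·(61/3 − 377/6 + 119/6) = -34/3, so the B-coordinate is 2/3.
[ABP] = ½·(2·(5−(19/6)) + 5·(19/6−6) + (29/6)·(6−5)) = ½·(11/3 − 85/6 + 29/6) = -17/6, so the C-coordinate is 1/6.
Check: 1/6 + 2/3 + 1/6 = 1.

(1/6, 2/3, 1/6)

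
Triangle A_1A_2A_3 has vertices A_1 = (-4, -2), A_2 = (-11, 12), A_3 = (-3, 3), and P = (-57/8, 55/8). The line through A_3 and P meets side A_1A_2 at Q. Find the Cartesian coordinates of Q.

Barycentric coordinates of P with respect to A_1A_2A_3: (1/8, 1/2, 3/8).
On side A_1A_2 the A_3-coordinate is zero; dropping P's A_3-weight 3/8 and renormalizing the remaining 1/8 : 1/2 gives weights 1/5, 4/5 on A_1, A_2.
Q = (1/5)·(-4, -2) + (4/5)·(-11, 12) = (-48/5, 46/5).

(-48/5, 46/5)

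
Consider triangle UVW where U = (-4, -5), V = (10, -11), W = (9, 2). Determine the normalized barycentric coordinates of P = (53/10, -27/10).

Signed area of the reference triangle: [UVW] = ½·((-4)·(-11−2) + 10·(2−(-5)) + 9·(-5−(-11))) = ½·(52 + 70 + 54) = 88.
[PVW] = ½·((53/10)·(-11−2) + 10·(2−(-27/10)) + 9·(-27/10−(-11))) = ½·(-689/10 + 47 + 747/10) = 132/5, so the U-coordinate is (132/5)/88 = 3/10.
[UPW] = ½·((-4)·(-27/10−2) + (53/10)·(2−(-5)) + 9·(-5−(-27/10))) = ½·(94/5 + 371/10 − 207/10) = 88/5, so the V-coordinate is 1/5.
[UVP] = ½·((-4)·(-11−(-27/10)) + 10·(-27/10−(-5)) + (53/10)·(-5−(-11))) = ½·(166/5 + 23 + 159/5) = 44, so the W-coordinate is 1/2.
Check: 3/10 + 1/5 + 1/2 = 1.

(3/10, 1/5, 1/2)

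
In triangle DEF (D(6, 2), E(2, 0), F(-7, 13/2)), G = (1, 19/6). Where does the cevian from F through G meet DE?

(5, 3/2)

Barycentric coordinates of G with respect to DEF: (1/2, 1/6, 1/3).
On side DE the F-coordinate is zero; dropping G's F-weight 1/3 and renormalizing the remaining 1/2 : 1/6 gives weights 3/4, 1/4 on D, E.
H = (3/4)·(6, 2) + (1/4)·(2, 0) = (5, 3/2).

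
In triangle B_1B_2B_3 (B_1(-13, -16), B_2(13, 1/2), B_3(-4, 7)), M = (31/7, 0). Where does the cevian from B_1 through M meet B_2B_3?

Barycentric coordinates of M with respect to B_1B_2B_3: (1/7, 4/7, 2/7).
On side B_2B_3 the B_1-coordinate is zero; dropping M's B_1-weight 1/7 and renormalizing the remaining 4/7 : 2/7 gives weights 2/3, 1/3 on B_2, B_3.
N = (2/3)·(13, 1/2) + (1/3)·(-4, 7) = (22/3, 8/3).

(22/3, 8/3)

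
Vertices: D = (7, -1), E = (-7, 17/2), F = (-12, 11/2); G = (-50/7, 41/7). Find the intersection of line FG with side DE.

Barycentric coordinates of G with respect to DEF: (1/7, 3/7, 3/7).
On side DE the F-coordinate is zero; dropping G's F-weight 3/7 and renormalizing the remaining 1/7 : 3/7 gives weights 1/4, 3/4 on D, E.
H = (1/4)·(7, -1) + (3/4)·(-7, 17/2) = (-7/2, 49/8).

(-7/2, 49/8)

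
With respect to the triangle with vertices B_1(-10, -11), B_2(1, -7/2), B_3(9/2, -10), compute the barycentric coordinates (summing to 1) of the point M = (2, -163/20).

(1/10, 3/10, 3/5)

Signed area of the reference triangle: [B_1B_2B_3] = ½·((-10)·(-7/2−(-10)) + 1·(-10−(-11)) + (9/2)·(-11−(-7/2))) = ½·(-65 + 1 − 135/4) = -391/8.
[MB_2B_3] = ½·(2·(-7/2−(-10)) + 1·(-10−(-163/20)) + (9/2)·(-163/20−(-7/2))) = ½·(13 − 37/20 − 837/40) = -391/80, so the B_1-coordinate is (-391/80)/(-391/8) = 1/10.
[B_1MB_3] = ½·((-10)·(-163/20−(-10)) + 2·(-10−(-11)) + (9/2)·(-11−(-163/20))) = ½·(-37/2 + 2 − 513/40) = -1173/80, so the B_2-coordinate is 3/10.
[B_1B_2M] = ½·((-10)·(-7/2−(-163/20)) + 1·(-163/20−(-11)) + 2·(-11−(-7/2))) = ½·(-93/2 + 57/20 − 15) = -1173/40, so the B_3-coordinate is 3/5.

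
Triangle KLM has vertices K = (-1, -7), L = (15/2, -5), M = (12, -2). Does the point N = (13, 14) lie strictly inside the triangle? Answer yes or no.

Barycentric coordinates of N: (46/11, -406/33, 301/33).
The three coordinates are positive, negative, positive; a point is interior exactly when all three are positive.

no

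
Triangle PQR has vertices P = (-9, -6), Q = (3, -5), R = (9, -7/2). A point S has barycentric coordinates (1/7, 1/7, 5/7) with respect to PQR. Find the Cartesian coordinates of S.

(39/7, -57/14)

S = (1/7)·P + (1/7)·Q + (5/7)·R.
x-coordinate: (1/7)·(-9) + (1/7)·3 + (5/7)·9 = 39/7.
y-coordinate: (1/7)·(-6) + (1/7)·(-5) + (5/7)·(-7/2) = -57/14.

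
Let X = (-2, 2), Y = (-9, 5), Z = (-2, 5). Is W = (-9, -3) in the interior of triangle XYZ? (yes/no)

Barycentric coordinates of W: (8/3, 1, -8/3).
The three coordinates are positive, positive, negative; a point is interior exactly when all three are positive.

no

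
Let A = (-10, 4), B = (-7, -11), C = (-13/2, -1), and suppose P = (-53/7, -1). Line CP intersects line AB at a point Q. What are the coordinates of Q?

(-9, -1)

Barycentric coordinates of P with respect to ABC: (2/7, 1/7, 4/7).
On side AB the C-coordinate is zero; dropping P's C-weight 4/7 and renormalizing the remaining 2/7 : 1/7 gives weights 2/3, 1/3 on A, B.
Q = (2/3)·(-10, 4) + (1/3)·(-7, -11) = (-9, -1).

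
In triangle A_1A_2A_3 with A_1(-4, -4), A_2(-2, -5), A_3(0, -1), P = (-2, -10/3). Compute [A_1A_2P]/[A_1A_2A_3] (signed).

1/3

[A_1A_2A_3] = ½·((-4)·(-5−(-1)) + (-2)·(-1−(-4)) + 0·(-4−(-5))) = ½·(16 − 6 + 0) = 5.
[A_1A_2P] = ½·((-4)·(-5−(-10/3)) + (-2)·(-10/3−(-4)) + (-2)·(-4−(-5))) = ½·(20/3 − 4/3 − 2) = 5/3, so the ratio is (5/3)/5 = 1/3.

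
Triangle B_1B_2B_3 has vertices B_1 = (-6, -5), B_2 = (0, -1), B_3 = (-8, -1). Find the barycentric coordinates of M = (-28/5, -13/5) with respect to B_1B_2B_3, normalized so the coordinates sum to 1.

Signed area of the reference triangle: [B_1B_2B_3] = ½·((-6)·(-1−(-1)) + 0·(-1−(-5)) + (-8)·(-5−(-1))) = ½·(0 + 0 + 32) = 16.
[MB_2B_3] = ½·((-28/5)·(-1−(-1)) + 0·(-1−(-13/5)) + (-8)·(-13/5−(-1))) = ½·(0 + 0 + 64/5) = 32/5, so the B_1-coordinate is (32/5)/16 = 2/5.
[B_1MB_3] = ½·((-6)·(-13/5−(-1)) + (-28/5)·(-1−(-5)) + (-8)·(-5−(-13/5))) = ½·(48/5 − 112/5 + 96/5) = 16/5, so the B_2-coordinate is 1/5.
[B_1B_2M] = ½·((-6)·(-1−(-13/5)) + 0·(-13/5−(-5)) + (-28/5)·(-5−(-1))) = ½·(-48/5 + 0 + 112/5) = 32/5, so the B_3-coordinate is 2/5.
Check: 2/5 + 1/5 + 2/5 = 1.

(2/5, 1/5, 2/5)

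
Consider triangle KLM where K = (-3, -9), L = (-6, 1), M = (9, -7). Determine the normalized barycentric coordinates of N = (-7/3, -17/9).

(1/9, 2/3, 2/9)

Signed area of the reference triangle: [KLM] = ½·((-3)·(1−(-7)) + (-6)·(-7−(-9)) + 9·(-9−1)) = ½·(-24 − 12 − 90) = -63.
[NLM] = ½·((-7/3)·(1−(-7)) + (-6)·(-7−(-17/9)) + 9·(-17/9−1)) = ½·(-56/3 + 92/3 − 26) = -7, so the K-coordinate is (-7)/(-63) = 1/9.
[KNM] = ½·((-3)·(-17/9−(-7)) + (-7/3)·(-7−(-9)) + 9·(-9−(-17/9))) = ½·(-46/3 − 14/3 − 64) = -42, so the L-coordinate is 2/3.
[KLN] = ½·((-3)·(1−(-17/9)) + (-6)·(-17/9−(-9)) + (-7/3)·(-9−1)) = ½·(-26/3 − 128/3 + 70/3) = -14, so the M-coordinate is 2/9.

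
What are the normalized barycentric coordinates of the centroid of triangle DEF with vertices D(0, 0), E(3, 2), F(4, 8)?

(1/3, 1/3, 1/3)

The centroid is the average of the vertices, so each weight is 1/3.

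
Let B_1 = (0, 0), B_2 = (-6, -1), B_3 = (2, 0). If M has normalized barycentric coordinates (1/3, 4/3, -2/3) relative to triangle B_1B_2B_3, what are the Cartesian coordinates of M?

(-28/3, -4/3)

M = (1/3)·B_1 + (4/3)·B_2 + (-2/3)·B_3.
x-coordinate: (1/3)·0 + (4/3)·(-6) + (-2/3)·2 = -28/3.
y-coordinate: (1/3)·0 + (4/3)·(-1) + (-2/3)·0 = -4/3.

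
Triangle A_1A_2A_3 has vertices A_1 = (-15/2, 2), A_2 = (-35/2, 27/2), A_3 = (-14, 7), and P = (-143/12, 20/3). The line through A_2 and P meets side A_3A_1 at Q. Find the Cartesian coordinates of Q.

Barycentric coordinates of P with respect to A_1A_2A_3: (1/2, 1/3, 1/6).
On side A_3A_1 the A_2-coordinate is zero; dropping P's A_2-weight 1/3 and renormalizing the remaining 1/6 : 1/2 gives weights 1/4, 3/4 on A_3, A_1.
Q = (1/4)·(-14, 7) + (3/4)·(-15/2, 2) = (-73/8, 13/4).

(-73/8, 13/4)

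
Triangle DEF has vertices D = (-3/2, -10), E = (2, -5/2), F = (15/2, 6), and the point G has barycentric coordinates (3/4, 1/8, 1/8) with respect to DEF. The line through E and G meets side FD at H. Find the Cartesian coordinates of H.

Line EG meets FD where the E-coordinate vanishes; zeroing G's E-weight and renormalizing leaves F, D-weights 1/8 : 3/4 → (1/7, 6/7).
So H = (1/7)·F + (6/7)·D = (-3/14, -54/7).

(-3/14, -54/7)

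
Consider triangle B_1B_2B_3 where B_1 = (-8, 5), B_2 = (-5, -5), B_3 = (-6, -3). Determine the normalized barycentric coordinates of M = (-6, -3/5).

(3/5, 6/5, -4/5)

Signed area of the reference triangle: [B_1B_2B_3] = ½·((-8)·(-5−(-3)) + (-5)·(-3−5) + (-6)·(5−(-5))) = ½·(16 + 40 − 60) = -2.
[MB_2B_3] = ½·((-6)·(-5−(-3)) + (-5)·(-3−(-3/5)) + (-6)·(-3/5−(-5))) = ½·(12 + 12 − 132/5) = -6/5, so the B_1-coordinate is (-6/5)/(-2) = 3/5.
[B_1MB_3] = ½·((-8)·(-3/5−(-3)) + (-6)·(-3−5) + (-6)·(5−(-3/5))) = ½·(-96/5 + 48 − 168/5) = -12/5, so the B_2-coordinate is 6/5.
[B_1B_2M] = ½·((-8)·(-5−(-3/5)) + (-5)·(-3/5−5) + (-6)·(5−(-5))) = ½·(176/5 + 28 − 60) = 8/5, so the B_3-coordinate is -4/5.
Check: 3/5 + 6/5 − 4/5 = 1.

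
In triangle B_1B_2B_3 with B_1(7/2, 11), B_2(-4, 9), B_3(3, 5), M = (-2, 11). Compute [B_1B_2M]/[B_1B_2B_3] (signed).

-1/4

[B_1B_2B_3] = ½·((7/2)·(9−5) + (-4)·(5−11) + 3·(11−9)) = ½·(14 + 24 + 6) = 22.
[B_1B_2M] = ½·((7/2)·(9−11) + (-4)·(11−11) + (-2)·(11−9)) = ½·(-7 + 0 − 4) = -11/2, so the ratio is (-11/2)/22 = -1/4.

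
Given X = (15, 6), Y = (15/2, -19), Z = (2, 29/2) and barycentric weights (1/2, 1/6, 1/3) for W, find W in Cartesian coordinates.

(113/12, 14/3)

W = (1/2)·X + (1/6)·Y + (1/3)·Z.
x-coordinate: (1/2)·15 + (1/6)·(15/2) + (1/3)·2 = 113/12.
y-coordinate: (1/2)·6 + (1/6)·(-19) + (1/3)·(29/2) = 14/3.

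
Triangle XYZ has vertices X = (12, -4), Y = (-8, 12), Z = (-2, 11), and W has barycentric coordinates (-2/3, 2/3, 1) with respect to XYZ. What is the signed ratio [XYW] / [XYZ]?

The signed ratio [XYW]/[XYZ] equals the barycentric coordinate of W at vertex Z, which is 1.

1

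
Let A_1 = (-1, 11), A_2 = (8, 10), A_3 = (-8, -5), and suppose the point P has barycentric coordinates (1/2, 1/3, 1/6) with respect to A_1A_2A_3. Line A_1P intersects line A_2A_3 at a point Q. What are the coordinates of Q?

Line A_1P meets A_2A_3 where the A_1-coordinate vanishes; zeroing P's A_1-weight and renormalizing leaves A_2, A_3-weights 1/3 : 1/6 → (2/3, 1/3).
So Q = (2/3)·A_2 + (1/3)·A_3 = (8/3, 5).

(8/3, 5)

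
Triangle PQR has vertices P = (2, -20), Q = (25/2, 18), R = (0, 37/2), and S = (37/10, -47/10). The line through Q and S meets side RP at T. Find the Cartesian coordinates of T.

Barycentric coordinates of S with respect to PQR: (3/5, 1/5, 1/5).
On side RP the Q-coordinate is zero; dropping S's Q-weight 1/5 and renormalizing the remaining 1/5 : 3/5 gives weights 1/4, 3/4 on R, P.
T = (1/4)·(0, 37/2) + (3/4)·(2, -20) = (3/2, -83/8).

(3/2, -83/8)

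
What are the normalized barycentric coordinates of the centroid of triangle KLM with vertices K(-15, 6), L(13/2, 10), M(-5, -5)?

The centroid is the average of the vertices, so each weight is 1/3.

(1/3, 1/3, 1/3)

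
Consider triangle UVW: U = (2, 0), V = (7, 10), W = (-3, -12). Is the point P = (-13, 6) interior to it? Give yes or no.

Barycentric coordinates of P: (40, -21, -18).
The three coordinates are positive, negative, negative; a point is interior exactly when all three are positive.

no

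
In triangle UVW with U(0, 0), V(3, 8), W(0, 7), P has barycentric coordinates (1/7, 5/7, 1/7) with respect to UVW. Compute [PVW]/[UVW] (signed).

1/7

The signed ratio [PVW]/[UVW] equals the barycentric coordinate of P at vertex U, which is 1/7.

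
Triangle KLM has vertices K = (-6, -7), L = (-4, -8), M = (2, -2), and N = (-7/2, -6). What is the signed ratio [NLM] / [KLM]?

[KLM] = ½·((-6)·(-8−(-2)) + (-4)·(-2−(-7)) + 2·(-7−(-8))) = ½·(36 − 20 + 2) = 9.
[NLM] = ½·((-7/2)·(-8−(-2)) + (-4)·(-2−(-6)) + 2·(-6−(-8))) = ½·(21 − 16 + 4) = 9/2, so the ratio is (9/2)/9 = 1/2.

1/2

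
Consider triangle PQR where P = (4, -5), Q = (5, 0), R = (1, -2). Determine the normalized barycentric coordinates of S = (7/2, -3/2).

(1/6, 1/2, 1/3)

Signed area of the reference triangle: [PQR] = ½·(4·(0−(-2)) + 5·(-2−(-5)) + 1·(-5−0)) = ½·(8 + 15 − 5) = 9.
[SQR] = ½·((7/2)·(0−(-2)) + 5·(-2−(-3/2)) + 1·(-3/2−0)) = ½·(7 − 5/2 − 3/2) = 3/2, so the P-coordinate is (3/2)/9 = 1/6.
[PSR] = ½·(4·(-3/2−(-2)) + (7/2)·(-2−(-5)) + 1·(-5−(-3/2))) = ½·(2 + 21/2 − 7/2) = 9/2, so the Q-coordinate is 1/2.
[PQS] = ½·(4·(0−(-3/2)) + 5·(-3/2−(-5)) + (7/2)·(-5−0)) = ½·(6 + 35/2 − 35/2) = 3, so the R-coordinate is 1/3.
Check: 1/6 + 1/2 + 1/3 = 1.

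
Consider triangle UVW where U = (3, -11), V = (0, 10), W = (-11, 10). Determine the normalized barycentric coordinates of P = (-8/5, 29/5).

Signed area of the reference triangle: [UVW] = ½·(3·(10−10) + 0·(10−(-11)) + (-11)·(-11−10)) = ½·(0 + 0 + 231) = 231/2.
[PVW] = ½·((-8/5)·(10−10) + 0·(10−(29/5)) + (-11)·(29/5−10)) = ½·(0 + 0 + 231/5) = 231/10, so the U-coordinate is (231/10)/(231/2) = 1/5.
[UPW] = ½·(3·(29/5−10) + (-8/5)·(10−(-11)) + (-11)·(-11−(29/5))) = ½·(-63/5 − 168/5 + 924/5) = 693/10, so the V-coordinate is 3/5.
[UVP] = ½·(3·(10−(29/5)) + 0·(29/5−(-11)) + (-8/5)·(-11−10)) = ½·(63/5 + 0 + 168/5) = 231/10, so the W-coordinate is 1/5.
Check: 1/5 + 3/5 + 1/5 = 1.

(1/5, 3/5, 1/5)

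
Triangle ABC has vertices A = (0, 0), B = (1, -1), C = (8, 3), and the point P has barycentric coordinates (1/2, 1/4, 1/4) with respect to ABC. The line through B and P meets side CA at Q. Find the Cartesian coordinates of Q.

Line BP meets CA where the B-coordinate vanishes; zeroing P's B-weight and renormalizing leaves C, A-weights 1/4 : 1/2 → (1/3, 2/3).
So Q = (1/3)·C + (2/3)·A = (8/3, 1).

(8/3, 1)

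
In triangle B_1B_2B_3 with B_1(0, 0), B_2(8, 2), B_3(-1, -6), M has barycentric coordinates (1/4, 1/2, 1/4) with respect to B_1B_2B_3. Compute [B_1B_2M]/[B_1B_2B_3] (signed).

The signed ratio [B_1B_2M]/[B_1B_2B_3] equals the barycentric coordinate of M at vertex B_3, which is 1/4.

1/4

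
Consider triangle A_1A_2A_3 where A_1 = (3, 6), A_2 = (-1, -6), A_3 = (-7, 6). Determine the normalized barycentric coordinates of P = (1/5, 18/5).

Signed area of the reference triangle: [A_1A_2A_3] = ½·(3·(-6−6) + (-1)·(6−6) + (-7)·(6−(-6))) = ½·(-36 + 0 − 84) = -60.
[PA_2A_3] = ½·((1/5)·(-6−6) + (-1)·(6−(18/5)) + (-7)·(18/5−(-6))) = ½·(-12/5 − 12/5 − 336/5) = -36, so the A_1-coordinate is (-36)/(-60) = 3/5.
[A_1PA_3] = ½·(3·(18/5−6) + (1/5)·(6−6) + (-7)·(6−(18/5))) = ½·(-36/5 + 0 − 84/5) = -12, so the A_2-coordinate is 1/5.
[A_1A_2P] = ½·(3·(-6−(18/5)) + (-1)·(18/5−6) + (1/5)·(6−(-6))) = ½·(-144/5 + 12/5 + 12/5) = -12, so the A_3-coordinate is 1/5.
Check: 3/5 + 1/5 + 1/5 = 1.

(3/5, 1/5, 1/5)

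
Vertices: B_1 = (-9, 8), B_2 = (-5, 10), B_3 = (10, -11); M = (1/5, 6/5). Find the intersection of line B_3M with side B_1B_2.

(-19/3, 28/3)

Barycentric coordinates of M with respect to B_1B_2B_3: (1/5, 2/5, 2/5).
On side B_1B_2 the B_3-coordinate is zero; dropping M's B_3-weight 2/5 and renormalizing the remaining 1/5 : 2/5 gives weights 1/3, 2/3 on B_1, B_2.
N = (1/3)·(-9, 8) + (2/3)·(-5, 10) = (-19/3, 28/3).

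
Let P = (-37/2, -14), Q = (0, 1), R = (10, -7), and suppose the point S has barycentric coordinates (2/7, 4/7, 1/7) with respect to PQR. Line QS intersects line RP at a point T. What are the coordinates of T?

Line QS meets RP where the Q-coordinate vanishes; zeroing S's Q-weight and renormalizing leaves R, P-weights 1/7 : 2/7 → (1/3, 2/3).
So T = (1/3)·R + (2/3)·P = (-9, -35/3).

(-9, -35/3)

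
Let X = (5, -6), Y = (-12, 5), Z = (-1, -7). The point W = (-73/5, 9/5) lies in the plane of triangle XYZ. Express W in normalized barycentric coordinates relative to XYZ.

(-4/5, 4/5, 1)

Signed area of the reference triangle: [XYZ] = ½·(5·(5−(-7)) + (-12)·(-7−(-6)) + (-1)·(-6−5)) = ½·(60 + 12 + 11) = 83/2.
[WYZ] = ½·((-73/5)·(5−(-7)) + (-12)·(-7−(9/5)) + (-1)·(9/5−5)) = ½·(-876/5 + 528/5 + 16/5) = -166/5, so the X-coordinate is (-166/5)/(83/2) = -4/5.
[XWZ] = ½·(5·(9/5−(-7)) + (-73/5)·(-7−(-6)) + (-1)·(-6−(9/5))) = ½·(44 + 73/5 + 39/5) = 166/5, so the Y-coordinate is 4/5.
[XYW] = ½·(5·(5−(9/5)) + (-12)·(9/5−(-6)) + (-73/5)·(-6−5)) = ½·(16 − 468/5 + 803/5) = 83/2, so the Z-coordinate is 1.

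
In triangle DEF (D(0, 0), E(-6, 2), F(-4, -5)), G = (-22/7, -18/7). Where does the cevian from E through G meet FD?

(-8/3, -10/3)

Barycentric coordinates of G with respect to DEF: (2/7, 1/7, 4/7).
On side FD the E-coordinate is zero; dropping G's E-weight 1/7 and renormalizing the remaining 4/7 : 2/7 gives weights 2/3, 1/3 on F, D.
H = (2/3)·(-4, -5) + (1/3)·(0, 0) = (-8/3, -10/3).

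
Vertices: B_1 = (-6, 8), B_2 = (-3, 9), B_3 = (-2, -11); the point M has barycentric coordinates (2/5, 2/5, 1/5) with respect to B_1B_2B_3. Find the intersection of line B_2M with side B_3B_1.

(-14/3, 5/3)

Line B_2M meets B_3B_1 where the B_2-coordinate vanishes; zeroing M's B_2-weight and renormalizing leaves B_3, B_1-weights 1/5 : 2/5 → (1/3, 2/3).
So N = (1/3)·B_3 + (2/3)·B_1 = (-14/3, 5/3).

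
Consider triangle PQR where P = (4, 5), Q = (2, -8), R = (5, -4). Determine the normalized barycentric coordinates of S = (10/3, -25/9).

Signed area of the reference triangle: [PQR] = ½·(4·(-8−(-4)) + 2·(-4−5) + 5·(5−(-8))) = ½·(-16 − 18 + 65) = 31/2.
[SQR] = ½·((10/3)·(-8−(-4)) + 2·(-4−(-25/9)) + 5·(-25/9−(-8))) = ½·(-40/3 − 22/9 + 235/9) = 31/6, so the P-coordinate is (31/6)/(31/2) = 1/3.
[PSR] = ½·(4·(-25/9−(-4)) + (10/3)·(-4−5) + 5·(5−(-25/9))) = ½·(44/9 − 30 + 350/9) = 62/9, so the Q-coordinate is 4/9.
[PQS] = ½·(4·(-8−(-25/9)) + 2·(-25/9−5) + (10/3)·(5−(-8))) = ½·(-188/9 − 140/9 + 130/3) = 31/9, so the R-coordinate is 2/9.
Check: 1/3 + 4/9 + 2/9 = 1.

(1/3, 4/9, 2/9)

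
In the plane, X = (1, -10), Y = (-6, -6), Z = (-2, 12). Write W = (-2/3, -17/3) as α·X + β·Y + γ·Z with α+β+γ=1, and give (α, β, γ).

(2/3, 1/6, 1/6)

Signed area of the reference triangle: [XYZ] = ½·(1·(-6−12) + (-6)·(12−(-10)) + (-2)·(-10−(-6))) = ½·(-18 − 132 + 8) = -71.
[WYZ] = ½·((-2/3)·(-6−12) + (-6)·(12−(-17/3)) + (-2)·(-17/3−(-6))) = ½·(12 − 106 − 2/3) = -142/3, so the X-coordinate is (-142/3)/(-71) = 2/3.
[XWZ] = ½·(1·(-17/3−12) + (-2/3)·(12−(-10)) + (-2)·(-10−(-17/3))) = ½·(-53/3 − 44/3 + 26/3) = -71/6, so the Y-coordinate is 1/6.
[XYW] = ½·(1·(-6−(-17/3)) + (-6)·(-17/3−(-10)) + (-2/3)·(-10−(-6))) = ½·(-1/3 − 26 + 8/3) = -71/6, so the Z-coordinate is 1/6.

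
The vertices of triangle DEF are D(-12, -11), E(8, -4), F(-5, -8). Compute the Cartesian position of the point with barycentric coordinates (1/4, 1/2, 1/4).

G = (1/4)·D + (1/2)·E + (1/4)·F.
x-coordinate: (1/4)·(-12) + (1/2)·8 + (1/4)·(-5) = -1/4.
y-coordinate: (1/4)·(-11) + (1/2)·(-4) + (1/4)·(-8) = -27/4.

(-1/4, -27/4)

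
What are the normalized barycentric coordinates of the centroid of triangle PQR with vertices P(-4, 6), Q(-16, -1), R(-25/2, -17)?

(1/3, 1/3, 1/3)

The centroid is the average of the vertices, so each weight is 1/3.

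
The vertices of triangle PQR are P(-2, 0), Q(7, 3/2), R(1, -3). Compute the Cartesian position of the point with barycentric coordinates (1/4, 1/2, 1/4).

(13/4, 0)

S = (1/4)·P + (1/2)·Q + (1/4)·R.
x-coordinate: (1/4)·(-2) + (1/2)·7 + (1/4)·1 = 13/4.
y-coordinate: (1/4)·0 + (1/2)·(3/2) + (1/4)·(-3) = 0.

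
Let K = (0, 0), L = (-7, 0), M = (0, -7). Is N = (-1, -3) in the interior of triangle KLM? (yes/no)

Barycentric coordinates of N: (3/7, 1/7, 3/7).
The three coordinates are positive, positive, positive; a point is interior exactly when all three are positive.

yes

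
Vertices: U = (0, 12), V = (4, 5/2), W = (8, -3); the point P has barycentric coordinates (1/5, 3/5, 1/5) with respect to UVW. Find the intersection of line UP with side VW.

(5, 9/8)

Line UP meets VW where the U-coordinate vanishes; zeroing P's U-weight and renormalizing leaves V, W-weights 3/5 : 1/5 → (3/4, 1/4).
So Q = (3/4)·V + (1/4)·W = (5, 9/8).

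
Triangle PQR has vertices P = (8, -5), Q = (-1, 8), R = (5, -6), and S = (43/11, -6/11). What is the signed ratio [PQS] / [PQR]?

3/11

[PQR] = ½·(8·(8−(-6)) + (-1)·(-6−(-5)) + 5·(-5−8)) = ½·(112 + 1 − 65) = 24.
[PQS] = ½·(8·(8−(-6/11)) + (-1)·(-6/11−(-5)) + (43/11)·(-5−8)) = ½·(752/11 − 49/11 − 559/11) = 72/11, so the ratio is (72/11)/24 = 3/11.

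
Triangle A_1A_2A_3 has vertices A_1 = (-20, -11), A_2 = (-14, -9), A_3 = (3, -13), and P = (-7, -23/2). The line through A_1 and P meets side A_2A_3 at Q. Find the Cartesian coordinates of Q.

(-8/3, -35/3)

Barycentric coordinates of P with respect to A_1A_2A_3: (1/4, 1/4, 1/2).
On side A_2A_3 the A_1-coordinate is zero; dropping P's A_1-weight 1/4 and renormalizing the remaining 1/4 : 1/2 gives weights 1/3, 2/3 on A_2, A_3.
Q = (1/3)·(-14, -9) + (2/3)·(3, -13) = (-8/3, -35/3).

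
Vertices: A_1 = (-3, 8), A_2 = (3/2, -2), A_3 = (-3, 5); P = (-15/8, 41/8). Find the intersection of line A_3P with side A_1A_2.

Barycentric coordinates of P with respect to A_1A_2A_3: (5/8, 1/4, 1/8).
On side A_1A_2 the A_3-coordinate is zero; dropping P's A_3-weight 1/8 and renormalizing the remaining 5/8 : 1/4 gives weights 5/7, 2/7 on A_1, A_2.
Q = (5/7)·(-3, 8) + (2/7)·(3/2, -2) = (-12/7, 36/7).

(-12/7, 36/7)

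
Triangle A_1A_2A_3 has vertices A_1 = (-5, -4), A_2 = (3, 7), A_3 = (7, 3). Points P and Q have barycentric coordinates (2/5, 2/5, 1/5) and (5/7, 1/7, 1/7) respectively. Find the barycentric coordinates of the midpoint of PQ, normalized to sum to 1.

Since both coordinate triples sum to 1, the midpoint's barycentrics are the componentwise average.
(2/5+5/7)/2 = 39/70; similarly 19/70 and 6/35.

(39/70, 19/70, 6/35)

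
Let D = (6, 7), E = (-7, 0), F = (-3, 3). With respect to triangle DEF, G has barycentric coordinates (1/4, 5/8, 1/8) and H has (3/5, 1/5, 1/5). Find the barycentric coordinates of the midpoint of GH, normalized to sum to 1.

Since both coordinate triples sum to 1, the midpoint's barycentrics are the componentwise average.
(1/4+3/5)/2 = 17/40; similarly 33/80 and 13/80.

(17/40, 33/80, 13/80)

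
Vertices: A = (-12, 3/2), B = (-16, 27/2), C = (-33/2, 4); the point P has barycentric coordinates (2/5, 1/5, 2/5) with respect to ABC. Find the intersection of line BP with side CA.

(-57/4, 11/4)

Line BP meets CA where the B-coordinate vanishes; zeroing P's B-weight and renormalizing leaves C, A-weights 2/5 : 2/5 → (1/2, 1/2).
So Q = (1/2)·C + (1/2)·A = (-57/4, 11/4).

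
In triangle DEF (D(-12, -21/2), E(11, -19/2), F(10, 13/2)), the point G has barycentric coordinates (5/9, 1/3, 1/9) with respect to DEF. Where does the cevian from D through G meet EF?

(43/4, -11/2)

Line DG meets EF where the D-coordinate vanishes; zeroing G's D-weight and renormalizing leaves E, F-weights 1/3 : 1/9 → (3/4, 1/4).
So H = (3/4)·E + (1/4)·F = (43/4, -11/2).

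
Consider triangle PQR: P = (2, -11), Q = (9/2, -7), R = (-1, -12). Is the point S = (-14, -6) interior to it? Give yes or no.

Barycentric coordinates of S: (-196/19, 62/19, 153/19).
The three coordinates are negative, positive, positive; a point is interior exactly when all three are positive.

no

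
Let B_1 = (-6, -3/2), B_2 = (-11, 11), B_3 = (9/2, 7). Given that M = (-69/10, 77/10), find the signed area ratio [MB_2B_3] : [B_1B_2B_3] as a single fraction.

1/5

[B_1B_2B_3] = ½·((-6)·(11−7) + (-11)·(7−(-3/2)) + (9/2)·(-3/2−11)) = ½·(-24 − 187/2 − 225/4) = -695/8.
[MB_2B_3] = ½·((-69/10)·(11−7) + (-11)·(7−(77/10)) + (9/2)·(77/10−11)) = ½·(-138/5 + 77/10 − 297/20) = -139/8, so the ratio is (-139/8)/(-695/8) = 1/5.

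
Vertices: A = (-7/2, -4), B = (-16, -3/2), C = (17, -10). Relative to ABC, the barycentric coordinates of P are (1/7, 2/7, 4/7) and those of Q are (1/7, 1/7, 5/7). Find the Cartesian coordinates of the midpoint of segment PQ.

Barycentric coordinates of the midpoint are the average: (1/7, 3/14, 9/14).
Converting: (1/7)·A + (3/14)·B + (9/14)·C = (7, -205/28).

(7, -205/28)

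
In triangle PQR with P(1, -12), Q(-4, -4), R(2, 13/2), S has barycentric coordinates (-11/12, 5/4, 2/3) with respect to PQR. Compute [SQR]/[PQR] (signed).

-11/12

The signed ratio [SQR]/[PQR] equals the barycentric coordinate of S at vertex P, which is -11/12.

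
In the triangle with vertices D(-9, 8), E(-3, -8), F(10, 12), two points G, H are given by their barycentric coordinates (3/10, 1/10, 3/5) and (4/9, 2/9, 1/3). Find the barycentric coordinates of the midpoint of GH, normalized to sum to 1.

(67/180, 29/180, 7/15)

Since both coordinate triples sum to 1, the midpoint's barycentrics are the componentwise average.
(3/10+4/9)/2 = 67/180; similarly 29/180 and 7/15.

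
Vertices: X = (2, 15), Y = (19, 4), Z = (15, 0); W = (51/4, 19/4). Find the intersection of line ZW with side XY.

(21/2, 19/2)

Barycentric coordinates of W with respect to XYZ: (1/4, 1/4, 1/2).
On side XY the Z-coordinate is zero; dropping W's Z-weight 1/2 and renormalizing the remaining 1/4 : 1/4 gives weights 1/2, 1/2 on X, Y.
V = (1/2)·(2, 15) + (1/2)·(19, 4) = (21/2, 19/2).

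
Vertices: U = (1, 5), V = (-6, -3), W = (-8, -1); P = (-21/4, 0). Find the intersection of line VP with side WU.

(-5, 1)

Barycentric coordinates of P with respect to UVW: (1/4, 1/4, 1/2).
On side WU the V-coordinate is zero; dropping P's V-weight 1/4 and renormalizing the remaining 1/2 : 1/4 gives weights 2/3, 1/3 on W, U.
Q = (2/3)·(-8, -1) + (1/3)·(1, 5) = (-5, 1).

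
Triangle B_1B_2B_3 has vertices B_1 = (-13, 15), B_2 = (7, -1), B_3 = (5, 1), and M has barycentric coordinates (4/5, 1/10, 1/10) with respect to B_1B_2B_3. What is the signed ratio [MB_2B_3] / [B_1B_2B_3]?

4/5

The signed ratio [MB_2B_3]/[B_1B_2B_3] equals the barycentric coordinate of M at vertex B_1, which is 4/5.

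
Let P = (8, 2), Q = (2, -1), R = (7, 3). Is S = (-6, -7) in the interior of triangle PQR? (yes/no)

Barycentric coordinates of S: (-2/9, 23/9, -4/3).
The three coordinates are negative, positive, negative; a point is interior exactly when all three are positive.

no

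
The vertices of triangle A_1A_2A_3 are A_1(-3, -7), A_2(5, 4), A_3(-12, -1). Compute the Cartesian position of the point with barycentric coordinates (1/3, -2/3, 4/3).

(-61/3, -19/3)

P = (1/3)·A_1 + (-2/3)·A_2 + (4/3)·A_3.
x-coordinate: (1/3)·(-3) + (-2/3)·5 + (4/3)·(-12) = -61/3.
y-coordinate: (1/3)·(-7) + (-2/3)·4 + (4/3)·(-1) = -19/3.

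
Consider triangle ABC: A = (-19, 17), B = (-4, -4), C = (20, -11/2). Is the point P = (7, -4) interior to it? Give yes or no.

yes

Barycentric coordinates of P: (11/321, 52/107, 154/321).
The three coordinates are positive, positive, positive; a point is interior exactly when all three are positive.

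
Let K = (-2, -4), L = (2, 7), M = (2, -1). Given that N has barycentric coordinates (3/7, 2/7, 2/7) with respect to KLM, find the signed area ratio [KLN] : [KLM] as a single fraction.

2/7

The signed ratio [KLN]/[KLM] equals the barycentric coordinate of N at vertex M, which is 2/7.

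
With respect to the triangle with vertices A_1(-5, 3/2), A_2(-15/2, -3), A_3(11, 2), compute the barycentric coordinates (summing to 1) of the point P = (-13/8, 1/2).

(1/2, 1/4, 1/4)

Signed area of the reference triangle: [A_1A_2A_3] = ½·((-5)·(-3−2) + (-15/2)·(2−(3/2)) + 11·(3/2−(-3))) = ½·(25 − 15/4 + 99/2) = 283/8.
[PA_2A_3] = ½·((-13/8)·(-3−2) + (-15/2)·(2−(1/2)) + 11·(1/2−(-3))) = ½·(65/8 − 45/4 + 77/2) = 283/16, so the A_1-coordinate is (283/16)/(283/8) = 1/2.
[A_1PA_3] = ½·((-5)·(1/2−2) + (-13/8)·(2−(3/2)) + 11·(3/2−(1/2))) = ½·(15/2 − 13/16 + 11) = 283/32, so the A_2-coordinate is 1/4.
[A_1A_2P] = ½·((-5)·(-3−(1/2)) + (-15/2)·(1/2−(3/2)) + (-13/8)·(3/2−(-3))) = ½·(35/2 + 15/2 − 117/16) = 283/32, so the A_3-coordinate is 1/4.
Check: 1/2 + 1/4 + 1/4 = 1.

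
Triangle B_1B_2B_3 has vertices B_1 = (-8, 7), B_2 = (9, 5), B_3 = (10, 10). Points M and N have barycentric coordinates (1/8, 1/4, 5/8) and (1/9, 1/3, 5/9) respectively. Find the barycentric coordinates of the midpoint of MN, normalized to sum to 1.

(17/144, 7/24, 85/144)

Since both coordinate triples sum to 1, the midpoint's barycentrics are the componentwise average.
(1/8+1/9)/2 = 17/144; similarly 7/24 and 85/144.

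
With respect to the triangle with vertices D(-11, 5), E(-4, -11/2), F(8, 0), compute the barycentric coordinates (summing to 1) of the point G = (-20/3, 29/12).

Signed area of the reference triangle: [DEF] = ½·((-11)·(-11/2−0) + (-4)·(0−5) + 8·(5−(-11/2))) = ½·(121/2 + 20 + 84) = 329/4.
[GEF] = ½·((-20/3)·(-11/2−0) + (-4)·(0−(29/12)) + 8·(29/12−(-11/2))) = ½·(110/3 + 29/3 + 190/3) = 329/6, so the D-coordinate is (329/6)/(329/4) = 2/3.
[DGF] = ½·((-11)·(29/12−0) + (-20/3)·(0−5) + 8·(5−(29/12))) = ½·(-319/12 + 100/3 + 62/3) = 329/24, so the E-coordinate is 1/6.
[DEG] = ½·((-11)·(-11/2−(29/12)) + (-4)·(29/12−5) + (-20/3)·(5−(-11/2))) = ½·(1045/12 + 31/3 − 70) = 329/24, so the F-coordinate is 1/6.

(2/3, 1/6, 1/6)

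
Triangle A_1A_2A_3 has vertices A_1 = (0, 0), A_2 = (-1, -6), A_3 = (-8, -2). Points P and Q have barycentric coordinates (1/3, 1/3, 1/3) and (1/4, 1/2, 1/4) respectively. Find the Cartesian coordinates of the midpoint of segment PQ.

(-11/4, -37/12)

Barycentric coordinates of the midpoint are the average: (7/24, 5/12, 7/24).
Converting: (7/24)·A_1 + (5/12)·A_2 + (7/24)·A_3 = (-11/4, -37/12).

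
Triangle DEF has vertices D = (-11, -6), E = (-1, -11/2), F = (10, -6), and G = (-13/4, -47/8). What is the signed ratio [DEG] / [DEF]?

1/4

[DEF] = ½·((-11)·(-11/2−(-6)) + (-1)·(-6−(-6)) + 10·(-6−(-11/2))) = ½·(-11/2 + 0 − 5) = -21/4.
[DEG] = ½·((-11)·(-11/2−(-47/8)) + (-1)·(-47/8−(-6)) + (-13/4)·(-6−(-11/2))) = ½·(-33/8 − 1/8 + 13/8) = -21/16, so the ratio is (-21/16)/(-21/4) = 1/4.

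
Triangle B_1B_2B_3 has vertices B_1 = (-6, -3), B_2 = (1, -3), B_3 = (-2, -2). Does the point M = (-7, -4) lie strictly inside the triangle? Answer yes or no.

Barycentric coordinates of M: (11/7, 3/7, -1).
The three coordinates are positive, positive, negative; a point is interior exactly when all three are positive.

no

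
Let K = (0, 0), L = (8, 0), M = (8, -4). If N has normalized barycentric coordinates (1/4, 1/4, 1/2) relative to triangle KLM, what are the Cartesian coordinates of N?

N = (1/4)·K + (1/4)·L + (1/2)·M.
x-coordinate: (1/4)·0 + (1/4)·8 + (1/2)·8 = 6.
y-coordinate: (1/4)·0 + (1/4)·0 + (1/2)·(-4) = -2.

(6, -2)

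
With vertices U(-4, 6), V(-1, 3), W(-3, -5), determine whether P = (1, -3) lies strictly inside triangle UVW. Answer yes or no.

no

Barycentric coordinates of P: (-14/15, 23/15, 2/5).
The three coordinates are negative, positive, positive; a point is interior exactly when all three are positive.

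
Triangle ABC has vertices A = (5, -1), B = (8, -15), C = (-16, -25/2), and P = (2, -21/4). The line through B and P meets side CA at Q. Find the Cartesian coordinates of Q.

Barycentric coordinates of P with respect to ABC: (2/3, 1/6, 1/6).
On side CA the B-coordinate is zero; dropping P's B-weight 1/6 and renormalizing the remaining 1/6 : 2/3 gives weights 1/5, 4/5 on C, A.
Q = (1/5)·(-16, -25/2) + (4/5)·(5, -1) = (4/5, -33/10).

(4/5, -33/10)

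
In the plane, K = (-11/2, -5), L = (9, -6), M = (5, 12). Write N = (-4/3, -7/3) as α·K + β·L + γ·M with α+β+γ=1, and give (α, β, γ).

Signed area of the reference triangle: [KLM] = ½·((-11/2)·(-6−12) + 9·(12−(-5)) + 5·(-5−(-6))) = ½·(99 + 153 + 5) = 257/2.
[NLM] = ½·((-4/3)·(-6−12) + 9·(12−(-7/3)) + 5·(-7/3−(-6))) = ½·(24 + 129 + 55/3) = 257/3, so the K-coordinate is (257/3)/(257/2) = 2/3.
[KNM] = ½·((-11/2)·(-7/3−12) + (-4/3)·(12−(-5)) + 5·(-5−(-7/3))) = ½·(473/6 − 68/3 − 40/3) = 257/12, so the L-coordinate is 1/6.
[KLN] = ½·((-11/2)·(-6−(-7/3)) + 9·(-7/3−(-5)) + (-4/3)·(-5−(-6))) = ½·(121/6 + 24 − 4/3) = 257/12, so the M-coordinate is 1/6.

(2/3, 1/6, 1/6)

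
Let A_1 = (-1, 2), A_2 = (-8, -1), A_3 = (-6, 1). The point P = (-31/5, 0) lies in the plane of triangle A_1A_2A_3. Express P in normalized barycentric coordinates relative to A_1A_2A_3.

(1/5, 3/5, 1/5)

Signed area of the reference triangle: [A_1A_2A_3] = ½·((-1)·(-1−1) + (-8)·(1−2) + (-6)·(2−(-1))) = ½·(2 + 8 − 18) = -4.
[PA_2A_3] = ½·((-31/5)·(-1−1) + (-8)·(1−0) + (-6)·(0−(-1))) = ½·(62/5 − 8 − 6) = -4/5, so the A_1-coordinate is (-4/5)/(-4) = 1/5.
[A_1PA_3] = ½·((-1)·(0−1) + (-31/5)·(1−2) + (-6)·(2−0)) = ½·(1 + 31/5 − 12) = -12/5, so the A_2-coordinate is 3/5.
[A_1A_2P] = ½·((-1)·(-1−0) + (-8)·(0−2) + (-31/5)·(2−(-1))) = ½·(1 + 16 − 93/5) = -4/5, so the A_3-coordinate is 1/5.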